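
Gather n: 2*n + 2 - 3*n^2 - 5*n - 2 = -3*n^2 - 3*n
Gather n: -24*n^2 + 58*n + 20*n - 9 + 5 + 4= -24*n^2 + 78*n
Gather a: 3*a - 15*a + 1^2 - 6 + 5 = -12*a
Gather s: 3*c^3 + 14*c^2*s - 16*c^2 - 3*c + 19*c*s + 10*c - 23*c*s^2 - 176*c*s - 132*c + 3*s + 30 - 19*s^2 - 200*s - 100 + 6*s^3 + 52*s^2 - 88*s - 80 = 3*c^3 - 16*c^2 - 125*c + 6*s^3 + s^2*(33 - 23*c) + s*(14*c^2 - 157*c - 285) - 150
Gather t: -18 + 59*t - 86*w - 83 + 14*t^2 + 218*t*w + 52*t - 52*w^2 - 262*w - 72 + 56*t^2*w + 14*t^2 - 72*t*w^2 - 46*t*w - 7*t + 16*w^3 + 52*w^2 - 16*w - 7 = t^2*(56*w + 28) + t*(-72*w^2 + 172*w + 104) + 16*w^3 - 364*w - 180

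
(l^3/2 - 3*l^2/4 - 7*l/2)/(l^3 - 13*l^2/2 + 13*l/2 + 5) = l*(2*l^2 - 3*l - 14)/(2*(2*l^3 - 13*l^2 + 13*l + 10))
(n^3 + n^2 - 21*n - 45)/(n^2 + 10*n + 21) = (n^2 - 2*n - 15)/(n + 7)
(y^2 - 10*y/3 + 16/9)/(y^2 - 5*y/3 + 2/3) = (y - 8/3)/(y - 1)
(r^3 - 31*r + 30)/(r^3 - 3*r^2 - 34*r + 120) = (r - 1)/(r - 4)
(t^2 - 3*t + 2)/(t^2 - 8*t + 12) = (t - 1)/(t - 6)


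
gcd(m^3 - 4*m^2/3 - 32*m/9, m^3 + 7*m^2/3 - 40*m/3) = m^2 - 8*m/3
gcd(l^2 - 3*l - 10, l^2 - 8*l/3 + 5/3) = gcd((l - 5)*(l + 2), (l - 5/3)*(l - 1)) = 1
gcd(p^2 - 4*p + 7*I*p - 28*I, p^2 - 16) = p - 4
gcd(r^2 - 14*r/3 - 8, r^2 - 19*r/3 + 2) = r - 6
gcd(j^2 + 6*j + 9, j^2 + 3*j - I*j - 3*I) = j + 3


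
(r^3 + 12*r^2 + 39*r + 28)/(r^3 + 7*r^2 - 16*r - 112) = (r + 1)/(r - 4)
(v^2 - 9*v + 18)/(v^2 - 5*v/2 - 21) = 2*(v - 3)/(2*v + 7)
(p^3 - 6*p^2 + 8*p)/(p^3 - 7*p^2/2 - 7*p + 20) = 2*p/(2*p + 5)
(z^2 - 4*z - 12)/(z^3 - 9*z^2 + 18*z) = (z + 2)/(z*(z - 3))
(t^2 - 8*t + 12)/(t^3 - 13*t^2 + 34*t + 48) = (t - 2)/(t^2 - 7*t - 8)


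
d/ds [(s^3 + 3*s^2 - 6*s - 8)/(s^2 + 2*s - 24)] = (s^4 + 4*s^3 - 60*s^2 - 128*s + 160)/(s^4 + 4*s^3 - 44*s^2 - 96*s + 576)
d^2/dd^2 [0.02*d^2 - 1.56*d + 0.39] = 0.0400000000000000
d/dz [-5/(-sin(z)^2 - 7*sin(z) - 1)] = -5*(2*sin(z) + 7)*cos(z)/(sin(z)^2 + 7*sin(z) + 1)^2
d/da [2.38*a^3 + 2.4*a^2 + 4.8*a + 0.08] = 7.14*a^2 + 4.8*a + 4.8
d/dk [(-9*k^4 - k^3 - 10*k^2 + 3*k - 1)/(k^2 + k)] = (-18*k^5 - 28*k^4 - 2*k^3 - 13*k^2 + 2*k + 1)/(k^2*(k^2 + 2*k + 1))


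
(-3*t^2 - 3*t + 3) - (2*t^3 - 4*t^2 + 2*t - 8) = -2*t^3 + t^2 - 5*t + 11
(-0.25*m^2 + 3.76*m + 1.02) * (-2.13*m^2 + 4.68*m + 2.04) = 0.5325*m^4 - 9.1788*m^3 + 14.9142*m^2 + 12.444*m + 2.0808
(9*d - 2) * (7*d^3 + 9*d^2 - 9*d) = 63*d^4 + 67*d^3 - 99*d^2 + 18*d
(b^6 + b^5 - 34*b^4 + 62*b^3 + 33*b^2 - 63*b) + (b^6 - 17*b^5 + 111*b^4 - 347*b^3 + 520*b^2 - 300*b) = 2*b^6 - 16*b^5 + 77*b^4 - 285*b^3 + 553*b^2 - 363*b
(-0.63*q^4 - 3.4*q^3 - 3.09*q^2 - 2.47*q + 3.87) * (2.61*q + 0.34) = -1.6443*q^5 - 9.0882*q^4 - 9.2209*q^3 - 7.4973*q^2 + 9.2609*q + 1.3158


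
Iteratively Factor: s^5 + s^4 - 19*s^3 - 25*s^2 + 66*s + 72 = (s + 3)*(s^4 - 2*s^3 - 13*s^2 + 14*s + 24) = (s + 1)*(s + 3)*(s^3 - 3*s^2 - 10*s + 24) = (s - 2)*(s + 1)*(s + 3)*(s^2 - s - 12) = (s - 4)*(s - 2)*(s + 1)*(s + 3)*(s + 3)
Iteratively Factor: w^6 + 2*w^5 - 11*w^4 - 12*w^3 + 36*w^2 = (w)*(w^5 + 2*w^4 - 11*w^3 - 12*w^2 + 36*w) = w*(w + 3)*(w^4 - w^3 - 8*w^2 + 12*w) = w*(w + 3)^2*(w^3 - 4*w^2 + 4*w) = w^2*(w + 3)^2*(w^2 - 4*w + 4) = w^2*(w - 2)*(w + 3)^2*(w - 2)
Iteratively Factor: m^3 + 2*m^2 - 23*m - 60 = (m - 5)*(m^2 + 7*m + 12) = (m - 5)*(m + 4)*(m + 3)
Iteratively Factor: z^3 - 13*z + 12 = (z - 1)*(z^2 + z - 12) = (z - 1)*(z + 4)*(z - 3)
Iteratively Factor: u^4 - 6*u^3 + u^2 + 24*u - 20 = (u - 5)*(u^3 - u^2 - 4*u + 4) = (u - 5)*(u + 2)*(u^2 - 3*u + 2) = (u - 5)*(u - 1)*(u + 2)*(u - 2)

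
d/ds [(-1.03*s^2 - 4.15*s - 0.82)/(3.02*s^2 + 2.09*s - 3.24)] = (10.3803*s^2 + 11.6272*s + 15.1598)/(9.1204*s^4 + 12.6236*s^3 - 15.2015*s^2 - 13.5432*s + 10.4976)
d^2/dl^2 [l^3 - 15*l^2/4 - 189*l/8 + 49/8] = 6*l - 15/2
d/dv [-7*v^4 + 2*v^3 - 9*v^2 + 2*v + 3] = -28*v^3 + 6*v^2 - 18*v + 2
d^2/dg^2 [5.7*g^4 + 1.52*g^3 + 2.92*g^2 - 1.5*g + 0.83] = 68.4*g^2 + 9.12*g + 5.84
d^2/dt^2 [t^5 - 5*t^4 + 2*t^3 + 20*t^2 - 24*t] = 20*t^3 - 60*t^2 + 12*t + 40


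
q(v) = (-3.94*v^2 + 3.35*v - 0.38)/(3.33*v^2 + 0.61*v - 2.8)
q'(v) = (3.35 - 7.88*v)/(3.33*v^2 + 0.61*v - 2.8) + (-6.66*v - 0.61)*(-3.94*v^2 + 3.35*v - 0.38)/(3.33*v^2 + 0.61*v - 2.8)^2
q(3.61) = -0.93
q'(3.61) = -0.05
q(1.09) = -0.77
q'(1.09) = 0.47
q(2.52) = -0.85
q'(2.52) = -0.08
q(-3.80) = -1.63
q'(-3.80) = -0.16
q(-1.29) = -5.76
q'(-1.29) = -16.61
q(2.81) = -0.88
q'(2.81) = -0.07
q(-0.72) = 3.20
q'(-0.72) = -14.80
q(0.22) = -0.07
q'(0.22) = -0.70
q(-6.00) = -1.43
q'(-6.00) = -0.05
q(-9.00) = -1.34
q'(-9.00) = -0.02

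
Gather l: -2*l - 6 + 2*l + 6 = 0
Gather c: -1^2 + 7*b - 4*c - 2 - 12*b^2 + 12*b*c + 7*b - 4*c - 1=-12*b^2 + 14*b + c*(12*b - 8) - 4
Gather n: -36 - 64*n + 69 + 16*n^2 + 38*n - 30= 16*n^2 - 26*n + 3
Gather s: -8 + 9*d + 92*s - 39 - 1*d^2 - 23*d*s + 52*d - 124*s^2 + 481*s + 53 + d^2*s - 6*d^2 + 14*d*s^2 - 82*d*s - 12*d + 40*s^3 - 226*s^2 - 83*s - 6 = -7*d^2 + 49*d + 40*s^3 + s^2*(14*d - 350) + s*(d^2 - 105*d + 490)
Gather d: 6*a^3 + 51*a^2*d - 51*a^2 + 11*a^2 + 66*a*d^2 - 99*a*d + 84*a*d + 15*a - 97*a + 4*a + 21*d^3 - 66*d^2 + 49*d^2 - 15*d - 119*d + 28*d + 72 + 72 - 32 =6*a^3 - 40*a^2 - 78*a + 21*d^3 + d^2*(66*a - 17) + d*(51*a^2 - 15*a - 106) + 112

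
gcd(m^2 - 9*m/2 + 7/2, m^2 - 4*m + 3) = m - 1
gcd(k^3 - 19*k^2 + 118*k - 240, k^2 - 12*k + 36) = k - 6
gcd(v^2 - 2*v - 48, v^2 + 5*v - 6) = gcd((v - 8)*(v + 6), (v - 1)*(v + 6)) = v + 6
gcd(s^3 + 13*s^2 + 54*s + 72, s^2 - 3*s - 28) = s + 4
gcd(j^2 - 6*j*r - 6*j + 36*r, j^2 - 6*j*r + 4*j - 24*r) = -j + 6*r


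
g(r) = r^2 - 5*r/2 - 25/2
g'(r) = 2*r - 5/2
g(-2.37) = -0.96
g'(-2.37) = -7.24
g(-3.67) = 10.14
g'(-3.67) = -9.84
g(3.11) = -10.60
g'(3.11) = 3.72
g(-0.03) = -12.42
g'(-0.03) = -2.56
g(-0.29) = -11.69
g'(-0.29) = -3.08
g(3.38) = -9.53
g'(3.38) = 4.26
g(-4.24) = 16.08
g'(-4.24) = -10.98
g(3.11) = -10.60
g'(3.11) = 3.72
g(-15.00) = 250.00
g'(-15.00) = -32.50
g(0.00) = -12.50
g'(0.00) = -2.50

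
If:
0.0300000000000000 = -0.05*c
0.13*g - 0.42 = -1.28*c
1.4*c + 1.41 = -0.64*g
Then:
No Solution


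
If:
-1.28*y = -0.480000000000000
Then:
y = 0.38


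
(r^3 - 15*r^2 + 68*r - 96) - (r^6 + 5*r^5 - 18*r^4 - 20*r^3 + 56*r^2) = -r^6 - 5*r^5 + 18*r^4 + 21*r^3 - 71*r^2 + 68*r - 96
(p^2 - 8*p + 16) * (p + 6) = p^3 - 2*p^2 - 32*p + 96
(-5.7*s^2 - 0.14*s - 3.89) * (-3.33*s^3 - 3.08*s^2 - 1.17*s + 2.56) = 18.981*s^5 + 18.0222*s^4 + 20.0539*s^3 - 2.447*s^2 + 4.1929*s - 9.9584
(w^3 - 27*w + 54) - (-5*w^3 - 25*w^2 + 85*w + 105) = 6*w^3 + 25*w^2 - 112*w - 51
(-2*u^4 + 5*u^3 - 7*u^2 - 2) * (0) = 0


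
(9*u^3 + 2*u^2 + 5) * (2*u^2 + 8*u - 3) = 18*u^5 + 76*u^4 - 11*u^3 + 4*u^2 + 40*u - 15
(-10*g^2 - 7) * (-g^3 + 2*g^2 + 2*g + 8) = 10*g^5 - 20*g^4 - 13*g^3 - 94*g^2 - 14*g - 56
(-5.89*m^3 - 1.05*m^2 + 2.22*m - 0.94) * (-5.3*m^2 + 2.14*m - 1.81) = 31.217*m^5 - 7.0396*m^4 - 3.3521*m^3 + 11.6333*m^2 - 6.0298*m + 1.7014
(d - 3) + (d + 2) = 2*d - 1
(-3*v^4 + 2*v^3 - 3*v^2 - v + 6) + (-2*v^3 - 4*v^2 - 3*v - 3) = -3*v^4 - 7*v^2 - 4*v + 3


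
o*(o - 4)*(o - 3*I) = o^3 - 4*o^2 - 3*I*o^2 + 12*I*o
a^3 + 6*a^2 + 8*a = a*(a + 2)*(a + 4)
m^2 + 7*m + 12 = (m + 3)*(m + 4)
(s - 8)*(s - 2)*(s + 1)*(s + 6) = s^4 - 3*s^3 - 48*s^2 + 52*s + 96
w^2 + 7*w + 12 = (w + 3)*(w + 4)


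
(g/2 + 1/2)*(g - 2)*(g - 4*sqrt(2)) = g^3/2 - 2*sqrt(2)*g^2 - g^2/2 - g + 2*sqrt(2)*g + 4*sqrt(2)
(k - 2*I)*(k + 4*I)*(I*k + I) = I*k^3 - 2*k^2 + I*k^2 - 2*k + 8*I*k + 8*I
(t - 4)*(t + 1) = t^2 - 3*t - 4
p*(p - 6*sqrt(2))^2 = p^3 - 12*sqrt(2)*p^2 + 72*p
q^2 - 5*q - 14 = (q - 7)*(q + 2)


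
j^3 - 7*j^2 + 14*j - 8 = (j - 4)*(j - 2)*(j - 1)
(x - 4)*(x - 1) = x^2 - 5*x + 4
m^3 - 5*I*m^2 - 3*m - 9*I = (m - 3*I)^2*(m + I)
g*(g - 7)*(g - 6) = g^3 - 13*g^2 + 42*g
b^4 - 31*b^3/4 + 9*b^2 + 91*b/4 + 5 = (b - 5)*(b - 4)*(b + 1/4)*(b + 1)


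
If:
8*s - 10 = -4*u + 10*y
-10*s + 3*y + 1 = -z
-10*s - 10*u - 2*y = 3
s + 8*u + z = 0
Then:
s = -37/35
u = 73/70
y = -10/7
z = -51/7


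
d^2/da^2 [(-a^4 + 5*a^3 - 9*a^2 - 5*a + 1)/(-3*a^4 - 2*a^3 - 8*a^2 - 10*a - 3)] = 2*(-51*a^9 + 171*a^8 + 612*a^7 + 1054*a^6 - 228*a^5 - 1410*a^4 - 1656*a^3 - 1422*a^2 - 717*a - 145)/(27*a^12 + 54*a^11 + 252*a^10 + 566*a^9 + 1113*a^8 + 2052*a^7 + 2840*a^6 + 3348*a^5 + 3417*a^4 + 2494*a^3 + 1116*a^2 + 270*a + 27)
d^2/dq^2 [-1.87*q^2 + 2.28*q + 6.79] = -3.74000000000000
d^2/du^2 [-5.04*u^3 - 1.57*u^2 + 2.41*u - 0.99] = -30.24*u - 3.14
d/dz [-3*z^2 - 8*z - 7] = -6*z - 8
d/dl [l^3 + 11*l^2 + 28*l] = 3*l^2 + 22*l + 28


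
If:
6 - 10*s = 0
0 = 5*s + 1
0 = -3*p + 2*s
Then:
No Solution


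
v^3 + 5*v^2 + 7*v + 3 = (v + 1)^2*(v + 3)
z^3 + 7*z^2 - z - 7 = (z - 1)*(z + 1)*(z + 7)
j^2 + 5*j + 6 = (j + 2)*(j + 3)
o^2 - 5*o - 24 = (o - 8)*(o + 3)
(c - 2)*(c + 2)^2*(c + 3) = c^4 + 5*c^3 + 2*c^2 - 20*c - 24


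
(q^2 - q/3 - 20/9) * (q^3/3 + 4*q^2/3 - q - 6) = q^5/3 + 11*q^4/9 - 59*q^3/27 - 233*q^2/27 + 38*q/9 + 40/3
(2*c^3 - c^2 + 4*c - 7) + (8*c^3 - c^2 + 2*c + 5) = 10*c^3 - 2*c^2 + 6*c - 2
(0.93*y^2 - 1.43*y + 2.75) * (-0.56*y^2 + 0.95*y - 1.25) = -0.5208*y^4 + 1.6843*y^3 - 4.061*y^2 + 4.4*y - 3.4375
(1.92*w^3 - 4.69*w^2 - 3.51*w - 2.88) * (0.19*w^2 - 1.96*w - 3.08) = 0.3648*w^5 - 4.6543*w^4 + 2.6119*w^3 + 20.7776*w^2 + 16.4556*w + 8.8704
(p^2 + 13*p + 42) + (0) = p^2 + 13*p + 42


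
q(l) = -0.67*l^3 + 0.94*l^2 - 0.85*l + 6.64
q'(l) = -2.01*l^2 + 1.88*l - 0.85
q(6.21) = -122.84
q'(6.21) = -66.69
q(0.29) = 6.46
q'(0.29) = -0.47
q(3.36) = -11.02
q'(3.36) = -17.23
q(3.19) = -8.26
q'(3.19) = -15.31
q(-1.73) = 14.39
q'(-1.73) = -10.12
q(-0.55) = 7.50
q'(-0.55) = -2.49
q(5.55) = -83.66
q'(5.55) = -52.33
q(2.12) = 2.68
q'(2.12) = -5.90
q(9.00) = -413.30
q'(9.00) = -146.74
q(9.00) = -413.30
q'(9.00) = -146.74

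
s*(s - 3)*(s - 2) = s^3 - 5*s^2 + 6*s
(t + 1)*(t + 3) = t^2 + 4*t + 3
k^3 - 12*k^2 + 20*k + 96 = (k - 8)*(k - 6)*(k + 2)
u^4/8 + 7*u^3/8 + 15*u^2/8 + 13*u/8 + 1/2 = (u/4 + 1/4)*(u/2 + 1/2)*(u + 1)*(u + 4)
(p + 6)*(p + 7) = p^2 + 13*p + 42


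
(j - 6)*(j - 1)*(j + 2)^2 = j^4 - 3*j^3 - 18*j^2 - 4*j + 24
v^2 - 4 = (v - 2)*(v + 2)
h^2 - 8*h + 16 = (h - 4)^2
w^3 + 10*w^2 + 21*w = w*(w + 3)*(w + 7)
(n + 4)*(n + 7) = n^2 + 11*n + 28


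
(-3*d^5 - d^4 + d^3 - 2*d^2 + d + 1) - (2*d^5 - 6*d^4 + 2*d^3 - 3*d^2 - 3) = -5*d^5 + 5*d^4 - d^3 + d^2 + d + 4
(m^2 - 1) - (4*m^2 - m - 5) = -3*m^2 + m + 4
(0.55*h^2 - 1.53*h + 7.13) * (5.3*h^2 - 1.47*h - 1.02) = 2.915*h^4 - 8.9175*h^3 + 39.4771*h^2 - 8.9205*h - 7.2726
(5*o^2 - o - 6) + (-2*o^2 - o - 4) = 3*o^2 - 2*o - 10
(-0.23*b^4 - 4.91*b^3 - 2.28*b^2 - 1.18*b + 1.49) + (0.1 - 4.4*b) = -0.23*b^4 - 4.91*b^3 - 2.28*b^2 - 5.58*b + 1.59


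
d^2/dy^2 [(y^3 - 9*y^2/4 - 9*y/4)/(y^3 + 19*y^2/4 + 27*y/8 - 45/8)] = 8*(-896*y^6 - 2160*y^5 + 3132*y^4 - 7371*y^3 - 40095*y^2 - 10935*y - 14580)/(512*y^9 + 7296*y^8 + 39840*y^7 + 95480*y^6 + 52380*y^5 - 170154*y^4 - 208737*y^3 + 132435*y^2 + 164025*y - 91125)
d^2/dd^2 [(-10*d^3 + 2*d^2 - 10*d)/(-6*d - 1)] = 4*(180*d^3 + 90*d^2 + 15*d - 31)/(216*d^3 + 108*d^2 + 18*d + 1)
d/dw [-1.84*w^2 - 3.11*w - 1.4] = -3.68*w - 3.11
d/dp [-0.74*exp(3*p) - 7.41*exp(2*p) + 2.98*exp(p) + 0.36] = (-2.22*exp(2*p) - 14.82*exp(p) + 2.98)*exp(p)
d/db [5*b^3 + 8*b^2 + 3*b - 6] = 15*b^2 + 16*b + 3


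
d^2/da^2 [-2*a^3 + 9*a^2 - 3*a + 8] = 18 - 12*a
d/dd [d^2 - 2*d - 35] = 2*d - 2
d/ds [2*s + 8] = 2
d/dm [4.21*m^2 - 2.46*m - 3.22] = 8.42*m - 2.46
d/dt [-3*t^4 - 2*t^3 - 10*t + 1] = -12*t^3 - 6*t^2 - 10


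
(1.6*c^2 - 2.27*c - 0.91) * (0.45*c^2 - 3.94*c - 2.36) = 0.72*c^4 - 7.3255*c^3 + 4.7583*c^2 + 8.9426*c + 2.1476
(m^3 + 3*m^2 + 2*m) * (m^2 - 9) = m^5 + 3*m^4 - 7*m^3 - 27*m^2 - 18*m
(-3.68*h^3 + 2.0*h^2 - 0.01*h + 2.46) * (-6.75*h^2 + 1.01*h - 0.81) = 24.84*h^5 - 17.2168*h^4 + 5.0683*h^3 - 18.2351*h^2 + 2.4927*h - 1.9926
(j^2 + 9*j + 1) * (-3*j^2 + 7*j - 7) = -3*j^4 - 20*j^3 + 53*j^2 - 56*j - 7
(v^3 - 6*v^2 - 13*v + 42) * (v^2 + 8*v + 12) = v^5 + 2*v^4 - 49*v^3 - 134*v^2 + 180*v + 504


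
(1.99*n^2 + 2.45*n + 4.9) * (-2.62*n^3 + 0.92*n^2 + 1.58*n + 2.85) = -5.2138*n^5 - 4.5882*n^4 - 7.4398*n^3 + 14.0505*n^2 + 14.7245*n + 13.965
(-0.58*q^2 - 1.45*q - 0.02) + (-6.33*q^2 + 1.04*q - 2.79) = -6.91*q^2 - 0.41*q - 2.81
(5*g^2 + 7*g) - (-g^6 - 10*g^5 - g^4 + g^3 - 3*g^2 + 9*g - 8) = g^6 + 10*g^5 + g^4 - g^3 + 8*g^2 - 2*g + 8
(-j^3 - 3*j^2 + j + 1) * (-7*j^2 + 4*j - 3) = 7*j^5 + 17*j^4 - 16*j^3 + 6*j^2 + j - 3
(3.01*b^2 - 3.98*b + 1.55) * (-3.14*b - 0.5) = -9.4514*b^3 + 10.9922*b^2 - 2.877*b - 0.775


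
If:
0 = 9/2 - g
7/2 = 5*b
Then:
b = 7/10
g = 9/2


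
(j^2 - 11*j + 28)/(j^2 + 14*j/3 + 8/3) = 3*(j^2 - 11*j + 28)/(3*j^2 + 14*j + 8)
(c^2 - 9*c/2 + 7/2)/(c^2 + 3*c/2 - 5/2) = (2*c - 7)/(2*c + 5)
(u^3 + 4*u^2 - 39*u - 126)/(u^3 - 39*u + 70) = (u^2 - 3*u - 18)/(u^2 - 7*u + 10)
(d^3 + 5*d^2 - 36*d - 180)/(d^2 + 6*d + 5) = (d^2 - 36)/(d + 1)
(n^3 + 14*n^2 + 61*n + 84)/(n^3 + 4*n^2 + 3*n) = (n^2 + 11*n + 28)/(n*(n + 1))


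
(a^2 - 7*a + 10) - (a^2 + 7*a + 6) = 4 - 14*a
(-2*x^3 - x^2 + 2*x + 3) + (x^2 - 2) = -2*x^3 + 2*x + 1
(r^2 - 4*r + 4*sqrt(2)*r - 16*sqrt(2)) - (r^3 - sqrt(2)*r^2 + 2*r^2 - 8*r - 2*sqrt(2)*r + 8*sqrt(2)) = -r^3 - r^2 + sqrt(2)*r^2 + 4*r + 6*sqrt(2)*r - 24*sqrt(2)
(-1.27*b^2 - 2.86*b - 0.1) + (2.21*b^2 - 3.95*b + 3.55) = 0.94*b^2 - 6.81*b + 3.45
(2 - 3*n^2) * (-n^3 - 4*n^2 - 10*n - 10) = 3*n^5 + 12*n^4 + 28*n^3 + 22*n^2 - 20*n - 20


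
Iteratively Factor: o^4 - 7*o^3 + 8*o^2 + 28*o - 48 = (o - 2)*(o^3 - 5*o^2 - 2*o + 24) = (o - 4)*(o - 2)*(o^2 - o - 6) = (o - 4)*(o - 3)*(o - 2)*(o + 2)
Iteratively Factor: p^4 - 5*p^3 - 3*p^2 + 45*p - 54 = (p - 3)*(p^3 - 2*p^2 - 9*p + 18) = (p - 3)*(p - 2)*(p^2 - 9) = (p - 3)^2*(p - 2)*(p + 3)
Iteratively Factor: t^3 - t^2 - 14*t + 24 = (t + 4)*(t^2 - 5*t + 6) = (t - 2)*(t + 4)*(t - 3)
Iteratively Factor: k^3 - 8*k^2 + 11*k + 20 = (k - 4)*(k^2 - 4*k - 5) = (k - 4)*(k + 1)*(k - 5)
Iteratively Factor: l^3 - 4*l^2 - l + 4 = (l - 1)*(l^2 - 3*l - 4) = (l - 4)*(l - 1)*(l + 1)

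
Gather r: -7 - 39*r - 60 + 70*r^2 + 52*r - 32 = 70*r^2 + 13*r - 99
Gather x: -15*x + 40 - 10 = 30 - 15*x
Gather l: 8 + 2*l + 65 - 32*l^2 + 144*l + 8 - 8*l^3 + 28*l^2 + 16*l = -8*l^3 - 4*l^2 + 162*l + 81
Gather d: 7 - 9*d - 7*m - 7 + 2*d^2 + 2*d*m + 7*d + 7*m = 2*d^2 + d*(2*m - 2)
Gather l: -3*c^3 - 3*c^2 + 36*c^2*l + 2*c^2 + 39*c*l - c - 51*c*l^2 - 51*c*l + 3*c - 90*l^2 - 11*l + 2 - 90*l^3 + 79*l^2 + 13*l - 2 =-3*c^3 - c^2 + 2*c - 90*l^3 + l^2*(-51*c - 11) + l*(36*c^2 - 12*c + 2)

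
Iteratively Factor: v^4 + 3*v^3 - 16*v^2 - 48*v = (v + 3)*(v^3 - 16*v) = (v - 4)*(v + 3)*(v^2 + 4*v) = v*(v - 4)*(v + 3)*(v + 4)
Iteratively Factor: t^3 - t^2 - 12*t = (t + 3)*(t^2 - 4*t) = (t - 4)*(t + 3)*(t)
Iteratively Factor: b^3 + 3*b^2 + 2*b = (b + 2)*(b^2 + b) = b*(b + 2)*(b + 1)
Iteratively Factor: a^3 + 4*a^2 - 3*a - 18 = (a + 3)*(a^2 + a - 6) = (a - 2)*(a + 3)*(a + 3)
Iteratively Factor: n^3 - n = (n - 1)*(n^2 + n) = (n - 1)*(n + 1)*(n)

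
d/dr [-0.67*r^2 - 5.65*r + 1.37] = -1.34*r - 5.65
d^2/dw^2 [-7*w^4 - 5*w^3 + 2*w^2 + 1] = -84*w^2 - 30*w + 4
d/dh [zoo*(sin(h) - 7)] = zoo*cos(h)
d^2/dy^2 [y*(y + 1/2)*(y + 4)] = 6*y + 9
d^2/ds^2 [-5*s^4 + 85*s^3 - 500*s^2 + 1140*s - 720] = -60*s^2 + 510*s - 1000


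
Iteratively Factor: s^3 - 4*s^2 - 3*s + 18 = (s + 2)*(s^2 - 6*s + 9) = (s - 3)*(s + 2)*(s - 3)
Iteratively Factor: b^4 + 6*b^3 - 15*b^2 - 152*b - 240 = (b + 3)*(b^3 + 3*b^2 - 24*b - 80) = (b + 3)*(b + 4)*(b^2 - b - 20) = (b - 5)*(b + 3)*(b + 4)*(b + 4)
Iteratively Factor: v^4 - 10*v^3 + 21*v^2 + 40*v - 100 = (v - 5)*(v^3 - 5*v^2 - 4*v + 20) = (v - 5)*(v - 2)*(v^2 - 3*v - 10) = (v - 5)*(v - 2)*(v + 2)*(v - 5)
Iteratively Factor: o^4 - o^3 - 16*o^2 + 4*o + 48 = (o - 4)*(o^3 + 3*o^2 - 4*o - 12) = (o - 4)*(o + 2)*(o^2 + o - 6) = (o - 4)*(o + 2)*(o + 3)*(o - 2)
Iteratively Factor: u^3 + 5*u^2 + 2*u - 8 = (u - 1)*(u^2 + 6*u + 8) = (u - 1)*(u + 4)*(u + 2)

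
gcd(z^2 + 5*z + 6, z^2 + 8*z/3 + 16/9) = 1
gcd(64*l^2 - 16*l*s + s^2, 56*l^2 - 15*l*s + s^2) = -8*l + s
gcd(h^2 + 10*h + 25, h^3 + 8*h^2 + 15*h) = h + 5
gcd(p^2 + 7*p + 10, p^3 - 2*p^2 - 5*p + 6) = p + 2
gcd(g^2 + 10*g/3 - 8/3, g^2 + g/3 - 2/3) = g - 2/3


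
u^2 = u^2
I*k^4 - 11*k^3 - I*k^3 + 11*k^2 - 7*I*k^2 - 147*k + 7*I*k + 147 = (k - 3*I)*(k + 7*I)^2*(I*k - I)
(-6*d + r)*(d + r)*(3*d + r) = -18*d^3 - 21*d^2*r - 2*d*r^2 + r^3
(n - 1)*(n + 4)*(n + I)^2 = n^4 + 3*n^3 + 2*I*n^3 - 5*n^2 + 6*I*n^2 - 3*n - 8*I*n + 4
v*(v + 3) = v^2 + 3*v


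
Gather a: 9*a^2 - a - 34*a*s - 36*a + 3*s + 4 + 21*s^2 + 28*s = 9*a^2 + a*(-34*s - 37) + 21*s^2 + 31*s + 4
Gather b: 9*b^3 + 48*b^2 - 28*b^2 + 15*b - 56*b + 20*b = 9*b^3 + 20*b^2 - 21*b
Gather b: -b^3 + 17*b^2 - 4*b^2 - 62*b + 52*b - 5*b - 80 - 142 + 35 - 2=-b^3 + 13*b^2 - 15*b - 189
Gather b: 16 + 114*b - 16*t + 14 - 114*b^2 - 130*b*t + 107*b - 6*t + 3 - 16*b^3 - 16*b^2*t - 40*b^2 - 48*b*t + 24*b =-16*b^3 + b^2*(-16*t - 154) + b*(245 - 178*t) - 22*t + 33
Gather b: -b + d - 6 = -b + d - 6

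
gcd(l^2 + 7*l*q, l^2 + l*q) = l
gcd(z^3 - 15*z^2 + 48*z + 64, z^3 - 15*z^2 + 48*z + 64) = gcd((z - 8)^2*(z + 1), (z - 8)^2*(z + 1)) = z^3 - 15*z^2 + 48*z + 64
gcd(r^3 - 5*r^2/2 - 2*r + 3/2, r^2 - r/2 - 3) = 1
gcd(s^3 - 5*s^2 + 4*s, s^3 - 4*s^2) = s^2 - 4*s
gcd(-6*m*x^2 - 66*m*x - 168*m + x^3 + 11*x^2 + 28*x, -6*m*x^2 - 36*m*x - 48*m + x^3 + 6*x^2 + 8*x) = -6*m*x - 24*m + x^2 + 4*x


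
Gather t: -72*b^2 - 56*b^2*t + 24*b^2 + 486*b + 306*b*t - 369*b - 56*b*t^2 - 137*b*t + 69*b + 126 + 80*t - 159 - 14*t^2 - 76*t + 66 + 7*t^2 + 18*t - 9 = -48*b^2 + 186*b + t^2*(-56*b - 7) + t*(-56*b^2 + 169*b + 22) + 24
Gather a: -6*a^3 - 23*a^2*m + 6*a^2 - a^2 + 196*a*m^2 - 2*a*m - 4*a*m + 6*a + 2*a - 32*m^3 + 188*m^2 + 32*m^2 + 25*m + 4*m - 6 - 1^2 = -6*a^3 + a^2*(5 - 23*m) + a*(196*m^2 - 6*m + 8) - 32*m^3 + 220*m^2 + 29*m - 7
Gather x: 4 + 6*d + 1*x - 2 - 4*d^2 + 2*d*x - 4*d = -4*d^2 + 2*d + x*(2*d + 1) + 2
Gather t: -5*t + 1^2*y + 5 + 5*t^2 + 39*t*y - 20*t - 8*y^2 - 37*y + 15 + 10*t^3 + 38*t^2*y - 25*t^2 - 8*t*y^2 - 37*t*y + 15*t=10*t^3 + t^2*(38*y - 20) + t*(-8*y^2 + 2*y - 10) - 8*y^2 - 36*y + 20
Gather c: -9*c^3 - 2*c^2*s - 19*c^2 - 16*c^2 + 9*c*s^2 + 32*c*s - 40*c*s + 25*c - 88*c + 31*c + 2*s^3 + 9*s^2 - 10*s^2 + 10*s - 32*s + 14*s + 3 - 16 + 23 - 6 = -9*c^3 + c^2*(-2*s - 35) + c*(9*s^2 - 8*s - 32) + 2*s^3 - s^2 - 8*s + 4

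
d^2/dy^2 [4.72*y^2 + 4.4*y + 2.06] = 9.44000000000000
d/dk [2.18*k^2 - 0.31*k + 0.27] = 4.36*k - 0.31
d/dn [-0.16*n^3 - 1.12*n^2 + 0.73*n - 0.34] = -0.48*n^2 - 2.24*n + 0.73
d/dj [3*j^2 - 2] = 6*j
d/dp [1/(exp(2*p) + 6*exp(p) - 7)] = 2*(-exp(p) - 3)*exp(p)/(exp(2*p) + 6*exp(p) - 7)^2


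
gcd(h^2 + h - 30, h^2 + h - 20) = 1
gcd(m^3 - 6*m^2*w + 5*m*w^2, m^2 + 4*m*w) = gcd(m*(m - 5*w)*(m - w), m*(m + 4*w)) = m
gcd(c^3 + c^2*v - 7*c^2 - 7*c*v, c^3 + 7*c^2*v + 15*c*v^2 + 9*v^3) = c + v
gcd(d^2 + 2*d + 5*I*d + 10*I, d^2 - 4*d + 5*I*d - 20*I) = d + 5*I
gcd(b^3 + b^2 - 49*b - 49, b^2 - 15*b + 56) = b - 7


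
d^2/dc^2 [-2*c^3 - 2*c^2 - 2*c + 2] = -12*c - 4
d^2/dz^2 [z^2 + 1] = 2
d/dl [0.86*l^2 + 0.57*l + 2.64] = 1.72*l + 0.57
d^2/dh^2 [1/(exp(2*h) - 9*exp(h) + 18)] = ((9 - 4*exp(h))*(exp(2*h) - 9*exp(h) + 18) + 2*(2*exp(h) - 9)^2*exp(h))*exp(h)/(exp(2*h) - 9*exp(h) + 18)^3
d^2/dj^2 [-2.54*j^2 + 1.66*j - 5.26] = -5.08000000000000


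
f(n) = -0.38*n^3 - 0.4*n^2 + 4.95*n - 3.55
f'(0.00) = 4.95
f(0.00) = -3.55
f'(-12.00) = -149.61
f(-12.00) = 536.09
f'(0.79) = 3.61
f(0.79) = -0.08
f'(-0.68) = 4.97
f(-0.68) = -6.98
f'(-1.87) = 2.46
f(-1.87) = -11.72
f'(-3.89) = -9.19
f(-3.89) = -6.49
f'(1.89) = -0.63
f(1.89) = 1.81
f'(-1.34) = 3.98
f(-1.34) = -9.99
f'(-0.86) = 4.79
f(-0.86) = -7.86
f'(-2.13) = 1.48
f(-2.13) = -12.24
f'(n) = -1.14*n^2 - 0.8*n + 4.95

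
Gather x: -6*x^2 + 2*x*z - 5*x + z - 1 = -6*x^2 + x*(2*z - 5) + z - 1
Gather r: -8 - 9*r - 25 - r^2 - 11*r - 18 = -r^2 - 20*r - 51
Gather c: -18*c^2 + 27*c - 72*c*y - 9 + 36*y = -18*c^2 + c*(27 - 72*y) + 36*y - 9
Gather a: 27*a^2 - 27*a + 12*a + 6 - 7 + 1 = 27*a^2 - 15*a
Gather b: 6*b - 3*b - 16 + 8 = 3*b - 8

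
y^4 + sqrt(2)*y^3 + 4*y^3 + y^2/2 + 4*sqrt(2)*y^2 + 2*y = y*(y + 4)*(sqrt(2)*y/2 + 1/2)*(sqrt(2)*y + 1)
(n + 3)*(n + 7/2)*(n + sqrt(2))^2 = n^4 + 2*sqrt(2)*n^3 + 13*n^3/2 + 25*n^2/2 + 13*sqrt(2)*n^2 + 13*n + 21*sqrt(2)*n + 21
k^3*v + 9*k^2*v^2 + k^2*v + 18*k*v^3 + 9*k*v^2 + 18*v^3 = (k + 3*v)*(k + 6*v)*(k*v + v)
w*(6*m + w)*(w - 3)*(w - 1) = 6*m*w^3 - 24*m*w^2 + 18*m*w + w^4 - 4*w^3 + 3*w^2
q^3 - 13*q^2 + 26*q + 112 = (q - 8)*(q - 7)*(q + 2)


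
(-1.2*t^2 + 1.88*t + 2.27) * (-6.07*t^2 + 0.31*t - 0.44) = 7.284*t^4 - 11.7836*t^3 - 12.6681*t^2 - 0.1235*t - 0.9988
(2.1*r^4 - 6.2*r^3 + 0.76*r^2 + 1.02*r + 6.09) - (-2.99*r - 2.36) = 2.1*r^4 - 6.2*r^3 + 0.76*r^2 + 4.01*r + 8.45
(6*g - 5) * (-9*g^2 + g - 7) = -54*g^3 + 51*g^2 - 47*g + 35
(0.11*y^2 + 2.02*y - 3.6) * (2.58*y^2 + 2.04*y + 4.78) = 0.2838*y^4 + 5.436*y^3 - 4.6414*y^2 + 2.3116*y - 17.208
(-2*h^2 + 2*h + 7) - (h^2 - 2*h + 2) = -3*h^2 + 4*h + 5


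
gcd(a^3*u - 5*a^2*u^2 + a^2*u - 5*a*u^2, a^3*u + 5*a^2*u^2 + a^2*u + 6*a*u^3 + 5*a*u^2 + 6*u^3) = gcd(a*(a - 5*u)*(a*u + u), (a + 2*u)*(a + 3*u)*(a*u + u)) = a*u + u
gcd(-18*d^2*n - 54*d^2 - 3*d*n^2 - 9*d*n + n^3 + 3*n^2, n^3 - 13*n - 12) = n + 3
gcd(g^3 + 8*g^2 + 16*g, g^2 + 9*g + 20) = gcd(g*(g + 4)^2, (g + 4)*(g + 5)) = g + 4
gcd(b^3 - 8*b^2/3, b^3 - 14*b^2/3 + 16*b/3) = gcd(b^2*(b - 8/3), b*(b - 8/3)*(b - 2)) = b^2 - 8*b/3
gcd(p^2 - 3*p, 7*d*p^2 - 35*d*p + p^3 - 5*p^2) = p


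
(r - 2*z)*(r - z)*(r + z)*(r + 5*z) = r^4 + 3*r^3*z - 11*r^2*z^2 - 3*r*z^3 + 10*z^4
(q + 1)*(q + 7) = q^2 + 8*q + 7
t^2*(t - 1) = t^3 - t^2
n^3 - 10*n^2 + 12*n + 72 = (n - 6)^2*(n + 2)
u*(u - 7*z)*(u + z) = u^3 - 6*u^2*z - 7*u*z^2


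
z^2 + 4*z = z*(z + 4)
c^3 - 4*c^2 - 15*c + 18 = (c - 6)*(c - 1)*(c + 3)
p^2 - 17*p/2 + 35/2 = (p - 5)*(p - 7/2)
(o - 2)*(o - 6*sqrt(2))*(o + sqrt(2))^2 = o^4 - 4*sqrt(2)*o^3 - 2*o^3 - 22*o^2 + 8*sqrt(2)*o^2 - 12*sqrt(2)*o + 44*o + 24*sqrt(2)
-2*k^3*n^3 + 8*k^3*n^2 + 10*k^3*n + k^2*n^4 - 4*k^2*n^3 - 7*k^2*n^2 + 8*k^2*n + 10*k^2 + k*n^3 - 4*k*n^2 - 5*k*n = (-2*k + n)*(n - 5)*(k*n + 1)*(k*n + k)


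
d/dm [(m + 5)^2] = 2*m + 10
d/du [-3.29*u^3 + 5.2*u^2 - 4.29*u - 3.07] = -9.87*u^2 + 10.4*u - 4.29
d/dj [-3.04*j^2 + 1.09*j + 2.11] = 1.09 - 6.08*j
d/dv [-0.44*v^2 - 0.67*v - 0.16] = -0.88*v - 0.67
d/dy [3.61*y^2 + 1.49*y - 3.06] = 7.22*y + 1.49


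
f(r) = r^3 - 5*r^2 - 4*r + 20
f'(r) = 3*r^2 - 10*r - 4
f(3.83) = -12.48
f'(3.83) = 1.71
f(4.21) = -10.84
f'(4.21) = 7.07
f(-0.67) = 20.13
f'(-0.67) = 4.05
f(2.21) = -2.47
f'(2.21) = -11.45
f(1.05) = 11.45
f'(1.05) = -11.19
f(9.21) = 340.27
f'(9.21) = 158.37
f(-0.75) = 19.77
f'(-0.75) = 5.19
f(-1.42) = 12.73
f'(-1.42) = 16.25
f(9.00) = 308.00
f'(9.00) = 149.00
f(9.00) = 308.00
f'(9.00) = 149.00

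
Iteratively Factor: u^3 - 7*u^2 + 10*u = (u - 2)*(u^2 - 5*u) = (u - 5)*(u - 2)*(u)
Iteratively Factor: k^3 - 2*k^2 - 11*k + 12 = (k - 1)*(k^2 - k - 12) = (k - 1)*(k + 3)*(k - 4)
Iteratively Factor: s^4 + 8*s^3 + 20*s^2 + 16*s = (s + 2)*(s^3 + 6*s^2 + 8*s) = (s + 2)*(s + 4)*(s^2 + 2*s) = (s + 2)^2*(s + 4)*(s)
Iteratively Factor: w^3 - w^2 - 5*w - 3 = (w - 3)*(w^2 + 2*w + 1) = (w - 3)*(w + 1)*(w + 1)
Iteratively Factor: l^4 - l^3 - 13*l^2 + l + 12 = (l - 4)*(l^3 + 3*l^2 - l - 3) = (l - 4)*(l + 3)*(l^2 - 1) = (l - 4)*(l - 1)*(l + 3)*(l + 1)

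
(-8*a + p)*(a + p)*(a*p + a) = -8*a^3*p - 8*a^3 - 7*a^2*p^2 - 7*a^2*p + a*p^3 + a*p^2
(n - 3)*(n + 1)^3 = n^4 - 6*n^2 - 8*n - 3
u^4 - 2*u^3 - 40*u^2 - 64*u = u*(u - 8)*(u + 2)*(u + 4)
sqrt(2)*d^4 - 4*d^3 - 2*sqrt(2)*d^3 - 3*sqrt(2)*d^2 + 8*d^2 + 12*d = d*(d - 3)*(d - 2*sqrt(2))*(sqrt(2)*d + sqrt(2))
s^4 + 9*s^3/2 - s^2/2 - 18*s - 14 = (s - 2)*(s + 1)*(s + 2)*(s + 7/2)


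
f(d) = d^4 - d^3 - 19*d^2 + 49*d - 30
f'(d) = 4*d^3 - 3*d^2 - 38*d + 49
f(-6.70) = 1104.67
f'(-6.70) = -1034.12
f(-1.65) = -150.67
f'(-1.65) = 85.56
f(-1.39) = -128.40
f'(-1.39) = 85.28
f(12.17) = 17886.02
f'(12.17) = 6352.15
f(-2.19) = -194.93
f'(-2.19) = 75.82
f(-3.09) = -242.15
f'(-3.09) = 19.76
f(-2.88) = -236.03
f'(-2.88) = 38.01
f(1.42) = 2.47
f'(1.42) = 0.44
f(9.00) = 4704.00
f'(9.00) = 2380.00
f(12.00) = 16830.00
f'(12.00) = 6073.00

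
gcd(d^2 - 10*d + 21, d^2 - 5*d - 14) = d - 7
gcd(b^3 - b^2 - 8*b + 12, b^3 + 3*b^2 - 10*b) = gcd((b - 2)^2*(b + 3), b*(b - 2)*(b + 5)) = b - 2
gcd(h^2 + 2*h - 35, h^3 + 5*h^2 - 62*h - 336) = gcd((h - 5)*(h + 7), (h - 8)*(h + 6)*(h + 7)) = h + 7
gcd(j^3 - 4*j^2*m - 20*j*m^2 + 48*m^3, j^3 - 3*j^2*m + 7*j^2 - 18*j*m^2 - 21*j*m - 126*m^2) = j - 6*m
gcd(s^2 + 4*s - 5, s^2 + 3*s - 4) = s - 1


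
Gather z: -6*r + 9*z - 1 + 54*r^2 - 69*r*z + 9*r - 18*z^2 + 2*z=54*r^2 + 3*r - 18*z^2 + z*(11 - 69*r) - 1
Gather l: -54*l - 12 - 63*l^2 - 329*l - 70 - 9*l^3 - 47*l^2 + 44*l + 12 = -9*l^3 - 110*l^2 - 339*l - 70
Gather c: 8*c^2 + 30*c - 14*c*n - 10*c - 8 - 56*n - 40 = 8*c^2 + c*(20 - 14*n) - 56*n - 48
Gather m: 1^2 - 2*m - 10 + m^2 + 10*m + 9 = m^2 + 8*m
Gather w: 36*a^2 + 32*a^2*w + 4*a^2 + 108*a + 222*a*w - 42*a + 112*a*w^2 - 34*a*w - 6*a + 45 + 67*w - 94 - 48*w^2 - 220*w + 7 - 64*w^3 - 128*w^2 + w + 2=40*a^2 + 60*a - 64*w^3 + w^2*(112*a - 176) + w*(32*a^2 + 188*a - 152) - 40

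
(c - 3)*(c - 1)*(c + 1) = c^3 - 3*c^2 - c + 3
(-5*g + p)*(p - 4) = -5*g*p + 20*g + p^2 - 4*p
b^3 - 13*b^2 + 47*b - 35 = (b - 7)*(b - 5)*(b - 1)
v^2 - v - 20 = (v - 5)*(v + 4)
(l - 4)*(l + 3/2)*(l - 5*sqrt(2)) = l^3 - 5*sqrt(2)*l^2 - 5*l^2/2 - 6*l + 25*sqrt(2)*l/2 + 30*sqrt(2)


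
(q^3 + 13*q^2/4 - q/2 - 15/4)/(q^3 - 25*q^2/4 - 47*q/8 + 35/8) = 2*(q^2 + 2*q - 3)/(2*q^2 - 15*q + 7)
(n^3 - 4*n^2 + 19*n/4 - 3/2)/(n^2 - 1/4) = (2*n^2 - 7*n + 6)/(2*n + 1)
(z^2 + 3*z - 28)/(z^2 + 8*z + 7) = (z - 4)/(z + 1)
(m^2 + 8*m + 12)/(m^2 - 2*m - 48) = (m + 2)/(m - 8)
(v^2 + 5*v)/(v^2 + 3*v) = (v + 5)/(v + 3)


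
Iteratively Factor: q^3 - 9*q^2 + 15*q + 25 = (q - 5)*(q^2 - 4*q - 5) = (q - 5)^2*(q + 1)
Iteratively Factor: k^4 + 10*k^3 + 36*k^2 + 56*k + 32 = (k + 2)*(k^3 + 8*k^2 + 20*k + 16) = (k + 2)^2*(k^2 + 6*k + 8) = (k + 2)^3*(k + 4)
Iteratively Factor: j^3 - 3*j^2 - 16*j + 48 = (j - 3)*(j^2 - 16) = (j - 3)*(j + 4)*(j - 4)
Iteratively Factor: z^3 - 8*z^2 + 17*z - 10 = (z - 1)*(z^2 - 7*z + 10) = (z - 2)*(z - 1)*(z - 5)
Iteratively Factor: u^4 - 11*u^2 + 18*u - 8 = (u + 4)*(u^3 - 4*u^2 + 5*u - 2) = (u - 2)*(u + 4)*(u^2 - 2*u + 1) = (u - 2)*(u - 1)*(u + 4)*(u - 1)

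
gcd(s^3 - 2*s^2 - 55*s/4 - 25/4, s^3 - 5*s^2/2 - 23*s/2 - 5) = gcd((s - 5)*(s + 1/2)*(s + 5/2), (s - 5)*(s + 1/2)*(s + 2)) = s^2 - 9*s/2 - 5/2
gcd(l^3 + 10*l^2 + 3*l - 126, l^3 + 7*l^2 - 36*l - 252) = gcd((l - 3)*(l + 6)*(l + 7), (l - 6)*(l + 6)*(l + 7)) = l^2 + 13*l + 42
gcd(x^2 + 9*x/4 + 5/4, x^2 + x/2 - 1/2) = x + 1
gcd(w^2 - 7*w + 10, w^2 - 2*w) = w - 2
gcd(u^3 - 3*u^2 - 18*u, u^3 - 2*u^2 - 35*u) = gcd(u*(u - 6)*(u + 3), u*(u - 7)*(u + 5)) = u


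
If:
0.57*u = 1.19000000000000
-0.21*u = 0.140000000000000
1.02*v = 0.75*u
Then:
No Solution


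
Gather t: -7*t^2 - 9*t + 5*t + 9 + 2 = -7*t^2 - 4*t + 11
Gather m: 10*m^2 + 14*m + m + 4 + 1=10*m^2 + 15*m + 5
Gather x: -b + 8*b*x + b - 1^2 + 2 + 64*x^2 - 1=8*b*x + 64*x^2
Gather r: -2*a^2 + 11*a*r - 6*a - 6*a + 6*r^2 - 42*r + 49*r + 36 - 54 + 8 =-2*a^2 - 12*a + 6*r^2 + r*(11*a + 7) - 10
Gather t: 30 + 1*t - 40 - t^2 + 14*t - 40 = -t^2 + 15*t - 50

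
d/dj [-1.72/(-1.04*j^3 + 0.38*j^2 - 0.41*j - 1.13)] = (-5.3664*j^2 + 1.3072*j - 0.7052)/(1.04*j^3 - 0.38*j^2 + 0.41*j + 1.13)^2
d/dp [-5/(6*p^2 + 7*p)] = 5*(12*p + 7)/(p^2*(6*p + 7)^2)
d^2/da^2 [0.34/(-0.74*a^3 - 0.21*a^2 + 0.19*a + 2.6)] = ((1.5096*a + 0.1428)*(0.74*a^3 + 0.21*a^2 - 0.19*a - 2.6) - 0.34*(2.22*a^2 + 0.42*a - 0.19)*(4.44*a^2 + 0.84*a - 0.38))/(0.74*a^3 + 0.21*a^2 - 0.19*a - 2.6)^3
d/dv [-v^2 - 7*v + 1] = -2*v - 7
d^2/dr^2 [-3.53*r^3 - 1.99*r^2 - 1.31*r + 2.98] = -21.18*r - 3.98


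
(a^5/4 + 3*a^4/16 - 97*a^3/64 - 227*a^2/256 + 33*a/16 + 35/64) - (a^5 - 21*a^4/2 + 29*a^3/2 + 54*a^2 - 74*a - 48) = -3*a^5/4 + 171*a^4/16 - 1025*a^3/64 - 14051*a^2/256 + 1217*a/16 + 3107/64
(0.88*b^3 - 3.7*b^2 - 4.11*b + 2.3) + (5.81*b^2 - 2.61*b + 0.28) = 0.88*b^3 + 2.11*b^2 - 6.72*b + 2.58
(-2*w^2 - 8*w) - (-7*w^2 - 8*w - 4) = 5*w^2 + 4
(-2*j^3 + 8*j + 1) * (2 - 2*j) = 4*j^4 - 4*j^3 - 16*j^2 + 14*j + 2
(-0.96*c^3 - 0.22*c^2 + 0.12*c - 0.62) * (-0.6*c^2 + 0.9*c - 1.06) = 0.576*c^5 - 0.732*c^4 + 0.7476*c^3 + 0.7132*c^2 - 0.6852*c + 0.6572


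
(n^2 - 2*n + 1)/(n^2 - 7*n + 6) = (n - 1)/(n - 6)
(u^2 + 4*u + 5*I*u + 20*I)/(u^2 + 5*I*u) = (u + 4)/u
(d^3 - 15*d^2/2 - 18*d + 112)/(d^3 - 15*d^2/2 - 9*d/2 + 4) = (2*d^2 + d - 28)/(2*d^2 + d - 1)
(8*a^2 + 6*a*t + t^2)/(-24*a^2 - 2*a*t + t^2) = (2*a + t)/(-6*a + t)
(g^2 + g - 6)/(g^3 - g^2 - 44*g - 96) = (g - 2)/(g^2 - 4*g - 32)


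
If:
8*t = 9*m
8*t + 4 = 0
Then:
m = -4/9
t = -1/2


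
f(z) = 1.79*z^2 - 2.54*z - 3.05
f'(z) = 3.58*z - 2.54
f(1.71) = -2.16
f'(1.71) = 3.58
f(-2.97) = 20.28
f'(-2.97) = -13.17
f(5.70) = 40.63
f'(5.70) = 17.87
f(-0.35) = -1.94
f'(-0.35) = -3.79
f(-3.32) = 25.11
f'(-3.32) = -14.43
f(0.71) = -3.95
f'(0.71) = 0.00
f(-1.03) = 1.47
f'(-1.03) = -6.23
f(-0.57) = -1.02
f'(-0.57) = -4.58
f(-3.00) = 20.68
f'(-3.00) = -13.28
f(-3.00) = 20.68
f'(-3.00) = -13.28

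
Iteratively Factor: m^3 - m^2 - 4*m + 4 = (m - 1)*(m^2 - 4) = (m - 1)*(m + 2)*(m - 2)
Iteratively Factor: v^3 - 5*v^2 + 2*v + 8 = (v + 1)*(v^2 - 6*v + 8) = (v - 2)*(v + 1)*(v - 4)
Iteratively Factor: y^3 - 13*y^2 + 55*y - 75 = (y - 5)*(y^2 - 8*y + 15) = (y - 5)*(y - 3)*(y - 5)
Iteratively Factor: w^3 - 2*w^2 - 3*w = (w + 1)*(w^2 - 3*w) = (w - 3)*(w + 1)*(w)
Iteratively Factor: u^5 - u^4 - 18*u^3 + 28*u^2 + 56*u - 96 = (u - 3)*(u^4 + 2*u^3 - 12*u^2 - 8*u + 32) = (u - 3)*(u + 2)*(u^3 - 12*u + 16) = (u - 3)*(u + 2)*(u + 4)*(u^2 - 4*u + 4) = (u - 3)*(u - 2)*(u + 2)*(u + 4)*(u - 2)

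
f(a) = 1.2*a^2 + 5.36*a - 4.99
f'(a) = 2.4*a + 5.36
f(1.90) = 9.53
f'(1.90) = 9.92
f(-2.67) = -10.75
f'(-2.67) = -1.05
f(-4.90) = -2.44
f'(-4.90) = -6.40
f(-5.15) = -0.77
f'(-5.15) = -7.00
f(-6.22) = 8.10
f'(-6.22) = -9.57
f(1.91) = 9.63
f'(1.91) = 9.94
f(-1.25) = -9.82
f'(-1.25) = 2.36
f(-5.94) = 5.51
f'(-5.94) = -8.90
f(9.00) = 140.45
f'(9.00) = 26.96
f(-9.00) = 43.97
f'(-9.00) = -16.24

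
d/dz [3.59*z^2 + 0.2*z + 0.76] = 7.18*z + 0.2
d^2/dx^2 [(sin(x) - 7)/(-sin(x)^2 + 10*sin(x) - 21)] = (sin(x)^2 + 3*sin(x) - 2)/(sin(x) - 3)^3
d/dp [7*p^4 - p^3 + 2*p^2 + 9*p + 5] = 28*p^3 - 3*p^2 + 4*p + 9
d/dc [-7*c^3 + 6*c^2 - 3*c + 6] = -21*c^2 + 12*c - 3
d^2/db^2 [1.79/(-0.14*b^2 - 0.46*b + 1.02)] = (0.070168*b^2 + 0.230552*b - 1.79*(0.28*b + 0.46)*(0.56*b + 0.92) - 0.511224)/(0.14*b^2 + 0.46*b - 1.02)^3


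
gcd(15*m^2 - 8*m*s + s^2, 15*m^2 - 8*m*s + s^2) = 15*m^2 - 8*m*s + s^2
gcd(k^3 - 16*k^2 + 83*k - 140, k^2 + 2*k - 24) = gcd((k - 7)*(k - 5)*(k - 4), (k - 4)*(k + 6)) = k - 4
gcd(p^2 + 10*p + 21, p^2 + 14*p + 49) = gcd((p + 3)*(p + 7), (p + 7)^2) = p + 7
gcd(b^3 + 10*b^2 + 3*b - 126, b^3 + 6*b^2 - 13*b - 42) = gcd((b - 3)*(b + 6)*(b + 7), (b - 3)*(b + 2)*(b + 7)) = b^2 + 4*b - 21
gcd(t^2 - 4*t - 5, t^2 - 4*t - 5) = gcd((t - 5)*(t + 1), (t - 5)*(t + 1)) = t^2 - 4*t - 5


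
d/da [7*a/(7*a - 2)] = -14/(7*a - 2)^2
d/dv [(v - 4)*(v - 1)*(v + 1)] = 3*v^2 - 8*v - 1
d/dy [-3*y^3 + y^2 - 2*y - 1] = -9*y^2 + 2*y - 2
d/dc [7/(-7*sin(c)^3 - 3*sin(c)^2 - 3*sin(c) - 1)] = 21*(7*sin(c)^2 + 2*sin(c) + 1)*cos(c)/(7*sin(c)^3 + 3*sin(c)^2 + 3*sin(c) + 1)^2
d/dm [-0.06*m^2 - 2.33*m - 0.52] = -0.12*m - 2.33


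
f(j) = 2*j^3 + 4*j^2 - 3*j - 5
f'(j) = 6*j^2 + 8*j - 3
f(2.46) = 41.60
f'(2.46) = 52.99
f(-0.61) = -2.14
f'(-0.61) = -5.65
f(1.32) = 2.61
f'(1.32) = 18.01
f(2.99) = 75.25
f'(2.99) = 74.56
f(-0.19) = -4.30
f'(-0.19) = -4.30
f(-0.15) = -4.47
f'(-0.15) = -4.06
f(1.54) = 7.17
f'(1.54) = 23.55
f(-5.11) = -152.09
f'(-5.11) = 112.79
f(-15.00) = -5810.00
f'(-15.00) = 1227.00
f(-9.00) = -1112.00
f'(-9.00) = 411.00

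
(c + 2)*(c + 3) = c^2 + 5*c + 6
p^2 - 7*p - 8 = (p - 8)*(p + 1)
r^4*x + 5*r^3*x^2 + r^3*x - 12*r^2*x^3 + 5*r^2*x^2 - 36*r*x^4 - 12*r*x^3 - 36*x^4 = (r - 3*x)*(r + 2*x)*(r + 6*x)*(r*x + x)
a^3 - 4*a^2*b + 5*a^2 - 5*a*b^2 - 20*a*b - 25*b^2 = (a + 5)*(a - 5*b)*(a + b)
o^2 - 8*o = o*(o - 8)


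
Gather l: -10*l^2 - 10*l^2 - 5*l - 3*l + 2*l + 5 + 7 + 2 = -20*l^2 - 6*l + 14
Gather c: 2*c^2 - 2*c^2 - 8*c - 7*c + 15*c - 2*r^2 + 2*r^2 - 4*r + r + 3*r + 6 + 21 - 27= 0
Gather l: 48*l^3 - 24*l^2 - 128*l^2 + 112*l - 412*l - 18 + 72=48*l^3 - 152*l^2 - 300*l + 54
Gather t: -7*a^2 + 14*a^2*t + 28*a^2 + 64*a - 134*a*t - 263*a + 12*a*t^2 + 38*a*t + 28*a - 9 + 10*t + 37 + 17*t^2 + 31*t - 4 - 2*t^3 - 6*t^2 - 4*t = 21*a^2 - 171*a - 2*t^3 + t^2*(12*a + 11) + t*(14*a^2 - 96*a + 37) + 24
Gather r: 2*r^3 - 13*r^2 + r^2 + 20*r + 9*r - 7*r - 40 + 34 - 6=2*r^3 - 12*r^2 + 22*r - 12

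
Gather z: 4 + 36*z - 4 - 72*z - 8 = -36*z - 8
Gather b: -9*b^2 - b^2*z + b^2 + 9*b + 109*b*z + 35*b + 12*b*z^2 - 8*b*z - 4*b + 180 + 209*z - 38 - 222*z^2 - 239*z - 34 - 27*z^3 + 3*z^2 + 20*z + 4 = b^2*(-z - 8) + b*(12*z^2 + 101*z + 40) - 27*z^3 - 219*z^2 - 10*z + 112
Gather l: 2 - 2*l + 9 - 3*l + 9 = 20 - 5*l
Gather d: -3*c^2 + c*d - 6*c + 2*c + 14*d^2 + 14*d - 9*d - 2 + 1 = -3*c^2 - 4*c + 14*d^2 + d*(c + 5) - 1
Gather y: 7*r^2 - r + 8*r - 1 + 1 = 7*r^2 + 7*r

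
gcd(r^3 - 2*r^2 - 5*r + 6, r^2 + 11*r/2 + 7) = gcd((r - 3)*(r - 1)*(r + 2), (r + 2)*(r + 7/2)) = r + 2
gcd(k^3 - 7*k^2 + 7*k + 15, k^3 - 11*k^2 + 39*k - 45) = k^2 - 8*k + 15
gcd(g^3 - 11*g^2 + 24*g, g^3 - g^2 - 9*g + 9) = g - 3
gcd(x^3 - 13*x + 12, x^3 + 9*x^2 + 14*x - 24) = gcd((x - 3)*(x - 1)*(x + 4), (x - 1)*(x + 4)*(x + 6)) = x^2 + 3*x - 4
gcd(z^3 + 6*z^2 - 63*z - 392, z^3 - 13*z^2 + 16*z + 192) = z - 8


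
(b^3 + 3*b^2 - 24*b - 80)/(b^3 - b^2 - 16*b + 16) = (b^2 - b - 20)/(b^2 - 5*b + 4)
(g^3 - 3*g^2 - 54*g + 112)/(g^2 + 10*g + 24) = (g^3 - 3*g^2 - 54*g + 112)/(g^2 + 10*g + 24)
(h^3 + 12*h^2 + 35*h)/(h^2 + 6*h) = (h^2 + 12*h + 35)/(h + 6)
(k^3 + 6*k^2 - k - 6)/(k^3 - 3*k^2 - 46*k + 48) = (k + 1)/(k - 8)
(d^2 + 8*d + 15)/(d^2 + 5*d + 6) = (d + 5)/(d + 2)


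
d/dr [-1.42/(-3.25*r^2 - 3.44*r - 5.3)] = (-9.23*r - 4.8848)/(3.25*r^2 + 3.44*r + 5.3)^2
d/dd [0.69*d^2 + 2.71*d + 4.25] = 1.38*d + 2.71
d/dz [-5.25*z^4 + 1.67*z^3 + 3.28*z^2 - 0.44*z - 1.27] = -21.0*z^3 + 5.01*z^2 + 6.56*z - 0.44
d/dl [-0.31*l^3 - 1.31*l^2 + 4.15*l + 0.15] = -0.93*l^2 - 2.62*l + 4.15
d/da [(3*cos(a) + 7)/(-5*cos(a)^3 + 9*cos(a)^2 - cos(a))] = (-30*cos(a)^3 - 78*cos(a)^2 + 126*cos(a) - 7)*sin(a)/((5*sin(a)^2 + 9*cos(a) - 6)^2*cos(a)^2)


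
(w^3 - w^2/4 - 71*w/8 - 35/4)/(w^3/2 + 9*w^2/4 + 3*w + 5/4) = (8*w^3 - 2*w^2 - 71*w - 70)/(2*(2*w^3 + 9*w^2 + 12*w + 5))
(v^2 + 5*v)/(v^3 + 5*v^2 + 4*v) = (v + 5)/(v^2 + 5*v + 4)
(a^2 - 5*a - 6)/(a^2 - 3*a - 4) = (a - 6)/(a - 4)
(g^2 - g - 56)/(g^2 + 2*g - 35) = (g - 8)/(g - 5)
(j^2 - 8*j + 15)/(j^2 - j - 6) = (j - 5)/(j + 2)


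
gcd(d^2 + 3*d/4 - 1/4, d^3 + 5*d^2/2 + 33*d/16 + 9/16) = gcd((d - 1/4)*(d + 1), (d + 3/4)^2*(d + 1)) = d + 1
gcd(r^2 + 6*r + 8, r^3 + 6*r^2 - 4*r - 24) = r + 2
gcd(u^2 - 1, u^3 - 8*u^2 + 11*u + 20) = u + 1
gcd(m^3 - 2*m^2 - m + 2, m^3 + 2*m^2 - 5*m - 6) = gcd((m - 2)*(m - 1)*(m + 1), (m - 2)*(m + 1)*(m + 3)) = m^2 - m - 2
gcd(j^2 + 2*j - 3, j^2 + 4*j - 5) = j - 1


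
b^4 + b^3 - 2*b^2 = b^2*(b - 1)*(b + 2)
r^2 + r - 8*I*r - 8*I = (r + 1)*(r - 8*I)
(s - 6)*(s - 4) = s^2 - 10*s + 24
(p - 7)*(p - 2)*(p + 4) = p^3 - 5*p^2 - 22*p + 56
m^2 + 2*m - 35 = (m - 5)*(m + 7)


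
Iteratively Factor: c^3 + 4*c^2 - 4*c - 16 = (c + 2)*(c^2 + 2*c - 8) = (c - 2)*(c + 2)*(c + 4)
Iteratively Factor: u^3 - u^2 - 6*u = (u + 2)*(u^2 - 3*u) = u*(u + 2)*(u - 3)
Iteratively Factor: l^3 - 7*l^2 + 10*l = (l - 2)*(l^2 - 5*l) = l*(l - 2)*(l - 5)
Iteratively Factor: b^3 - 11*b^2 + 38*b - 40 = (b - 2)*(b^2 - 9*b + 20) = (b - 4)*(b - 2)*(b - 5)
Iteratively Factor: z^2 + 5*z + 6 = (z + 2)*(z + 3)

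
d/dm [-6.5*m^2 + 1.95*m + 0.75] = 1.95 - 13.0*m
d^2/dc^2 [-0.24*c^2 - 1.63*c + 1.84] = -0.480000000000000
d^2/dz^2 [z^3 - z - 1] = 6*z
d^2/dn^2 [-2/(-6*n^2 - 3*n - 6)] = 4*(-4*n^2 - 2*n + (4*n + 1)^2 - 4)/(3*(2*n^2 + n + 2)^3)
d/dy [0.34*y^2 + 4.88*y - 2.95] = 0.68*y + 4.88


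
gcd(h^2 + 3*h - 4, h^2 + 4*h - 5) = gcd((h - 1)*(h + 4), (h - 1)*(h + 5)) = h - 1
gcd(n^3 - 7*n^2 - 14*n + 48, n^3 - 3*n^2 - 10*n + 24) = n^2 + n - 6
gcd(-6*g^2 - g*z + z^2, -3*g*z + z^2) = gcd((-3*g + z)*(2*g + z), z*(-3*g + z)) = -3*g + z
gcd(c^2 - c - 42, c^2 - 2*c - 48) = c + 6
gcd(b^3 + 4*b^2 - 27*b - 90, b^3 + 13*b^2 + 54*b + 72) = b^2 + 9*b + 18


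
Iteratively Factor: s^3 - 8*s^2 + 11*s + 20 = (s + 1)*(s^2 - 9*s + 20) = (s - 4)*(s + 1)*(s - 5)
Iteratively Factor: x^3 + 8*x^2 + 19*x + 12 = (x + 1)*(x^2 + 7*x + 12) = (x + 1)*(x + 4)*(x + 3)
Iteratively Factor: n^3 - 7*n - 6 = (n - 3)*(n^2 + 3*n + 2) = (n - 3)*(n + 1)*(n + 2)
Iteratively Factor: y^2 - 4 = (y - 2)*(y + 2)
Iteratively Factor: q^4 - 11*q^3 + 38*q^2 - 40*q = (q - 4)*(q^3 - 7*q^2 + 10*q) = (q - 4)*(q - 2)*(q^2 - 5*q) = q*(q - 4)*(q - 2)*(q - 5)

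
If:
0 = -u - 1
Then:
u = -1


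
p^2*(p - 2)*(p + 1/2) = p^4 - 3*p^3/2 - p^2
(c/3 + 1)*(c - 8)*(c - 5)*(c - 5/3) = c^4/3 - 35*c^3/9 + 53*c^2/9 + 355*c/9 - 200/3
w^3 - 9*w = w*(w - 3)*(w + 3)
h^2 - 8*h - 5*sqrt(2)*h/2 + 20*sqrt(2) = (h - 8)*(h - 5*sqrt(2)/2)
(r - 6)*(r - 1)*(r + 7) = r^3 - 43*r + 42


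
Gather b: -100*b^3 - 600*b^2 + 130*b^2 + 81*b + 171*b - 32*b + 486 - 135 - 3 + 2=-100*b^3 - 470*b^2 + 220*b + 350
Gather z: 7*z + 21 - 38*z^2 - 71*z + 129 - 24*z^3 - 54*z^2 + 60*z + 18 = -24*z^3 - 92*z^2 - 4*z + 168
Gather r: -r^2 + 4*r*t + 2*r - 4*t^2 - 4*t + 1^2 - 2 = -r^2 + r*(4*t + 2) - 4*t^2 - 4*t - 1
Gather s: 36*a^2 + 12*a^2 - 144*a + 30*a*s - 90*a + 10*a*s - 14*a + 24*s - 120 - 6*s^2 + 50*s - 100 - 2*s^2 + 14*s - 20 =48*a^2 - 248*a - 8*s^2 + s*(40*a + 88) - 240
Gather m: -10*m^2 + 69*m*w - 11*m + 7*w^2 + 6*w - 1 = -10*m^2 + m*(69*w - 11) + 7*w^2 + 6*w - 1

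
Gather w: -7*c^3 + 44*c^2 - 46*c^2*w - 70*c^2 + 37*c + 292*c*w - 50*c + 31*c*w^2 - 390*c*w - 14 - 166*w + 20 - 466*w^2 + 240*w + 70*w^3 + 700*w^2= -7*c^3 - 26*c^2 - 13*c + 70*w^3 + w^2*(31*c + 234) + w*(-46*c^2 - 98*c + 74) + 6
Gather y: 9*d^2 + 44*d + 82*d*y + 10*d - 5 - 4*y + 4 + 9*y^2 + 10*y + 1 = 9*d^2 + 54*d + 9*y^2 + y*(82*d + 6)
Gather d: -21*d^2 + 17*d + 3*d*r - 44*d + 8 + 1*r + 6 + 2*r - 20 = -21*d^2 + d*(3*r - 27) + 3*r - 6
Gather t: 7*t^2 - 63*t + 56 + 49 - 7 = 7*t^2 - 63*t + 98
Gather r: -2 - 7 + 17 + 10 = 18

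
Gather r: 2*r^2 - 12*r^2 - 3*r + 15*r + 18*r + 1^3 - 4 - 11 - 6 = -10*r^2 + 30*r - 20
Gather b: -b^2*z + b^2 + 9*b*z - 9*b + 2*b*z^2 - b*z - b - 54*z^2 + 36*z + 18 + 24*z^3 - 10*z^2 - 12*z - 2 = b^2*(1 - z) + b*(2*z^2 + 8*z - 10) + 24*z^3 - 64*z^2 + 24*z + 16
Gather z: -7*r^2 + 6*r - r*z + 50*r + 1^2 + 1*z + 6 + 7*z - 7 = -7*r^2 + 56*r + z*(8 - r)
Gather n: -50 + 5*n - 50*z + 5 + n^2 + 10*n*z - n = n^2 + n*(10*z + 4) - 50*z - 45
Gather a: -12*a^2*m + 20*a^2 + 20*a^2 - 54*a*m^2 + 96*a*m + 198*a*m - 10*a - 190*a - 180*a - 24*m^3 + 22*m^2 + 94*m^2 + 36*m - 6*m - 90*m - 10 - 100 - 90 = a^2*(40 - 12*m) + a*(-54*m^2 + 294*m - 380) - 24*m^3 + 116*m^2 - 60*m - 200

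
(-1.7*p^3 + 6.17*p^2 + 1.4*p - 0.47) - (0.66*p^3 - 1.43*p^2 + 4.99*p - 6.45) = -2.36*p^3 + 7.6*p^2 - 3.59*p + 5.98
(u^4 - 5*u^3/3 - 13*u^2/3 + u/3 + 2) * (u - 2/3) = u^5 - 7*u^4/3 - 29*u^3/9 + 29*u^2/9 + 16*u/9 - 4/3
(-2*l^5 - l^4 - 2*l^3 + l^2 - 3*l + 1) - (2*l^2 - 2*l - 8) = -2*l^5 - l^4 - 2*l^3 - l^2 - l + 9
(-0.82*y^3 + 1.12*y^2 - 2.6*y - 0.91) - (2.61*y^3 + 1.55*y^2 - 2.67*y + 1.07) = -3.43*y^3 - 0.43*y^2 + 0.0699999999999998*y - 1.98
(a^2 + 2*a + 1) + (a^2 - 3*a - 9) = 2*a^2 - a - 8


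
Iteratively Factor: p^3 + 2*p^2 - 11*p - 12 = (p + 4)*(p^2 - 2*p - 3) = (p + 1)*(p + 4)*(p - 3)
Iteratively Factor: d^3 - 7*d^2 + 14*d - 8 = (d - 1)*(d^2 - 6*d + 8) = (d - 2)*(d - 1)*(d - 4)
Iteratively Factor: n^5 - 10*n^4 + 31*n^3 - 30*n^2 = (n)*(n^4 - 10*n^3 + 31*n^2 - 30*n) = n*(n - 2)*(n^3 - 8*n^2 + 15*n) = n*(n - 3)*(n - 2)*(n^2 - 5*n) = n^2*(n - 3)*(n - 2)*(n - 5)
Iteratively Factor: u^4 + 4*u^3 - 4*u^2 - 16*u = (u + 2)*(u^3 + 2*u^2 - 8*u) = u*(u + 2)*(u^2 + 2*u - 8) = u*(u + 2)*(u + 4)*(u - 2)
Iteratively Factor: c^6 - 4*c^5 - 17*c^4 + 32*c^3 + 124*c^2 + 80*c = (c - 5)*(c^5 + c^4 - 12*c^3 - 28*c^2 - 16*c) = (c - 5)*(c + 1)*(c^4 - 12*c^2 - 16*c) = c*(c - 5)*(c + 1)*(c^3 - 12*c - 16) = c*(c - 5)*(c + 1)*(c + 2)*(c^2 - 2*c - 8) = c*(c - 5)*(c + 1)*(c + 2)^2*(c - 4)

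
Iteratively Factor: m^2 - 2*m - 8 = (m + 2)*(m - 4)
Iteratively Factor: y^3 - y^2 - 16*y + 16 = (y - 1)*(y^2 - 16) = (y - 1)*(y + 4)*(y - 4)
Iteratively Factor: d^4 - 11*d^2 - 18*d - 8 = (d - 4)*(d^3 + 4*d^2 + 5*d + 2) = (d - 4)*(d + 1)*(d^2 + 3*d + 2) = (d - 4)*(d + 1)^2*(d + 2)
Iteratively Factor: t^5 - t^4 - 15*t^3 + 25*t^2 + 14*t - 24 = (t - 3)*(t^4 + 2*t^3 - 9*t^2 - 2*t + 8) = (t - 3)*(t - 2)*(t^3 + 4*t^2 - t - 4) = (t - 3)*(t - 2)*(t - 1)*(t^2 + 5*t + 4) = (t - 3)*(t - 2)*(t - 1)*(t + 1)*(t + 4)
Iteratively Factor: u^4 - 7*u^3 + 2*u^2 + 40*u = (u + 2)*(u^3 - 9*u^2 + 20*u) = u*(u + 2)*(u^2 - 9*u + 20) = u*(u - 5)*(u + 2)*(u - 4)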